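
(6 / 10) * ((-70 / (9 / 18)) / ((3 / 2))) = -56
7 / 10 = 0.70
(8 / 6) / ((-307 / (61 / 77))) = -244 / 70917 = -0.00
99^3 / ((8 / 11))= 10673289 / 8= 1334161.12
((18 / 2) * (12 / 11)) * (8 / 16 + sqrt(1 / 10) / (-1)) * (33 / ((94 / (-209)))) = -16929 / 47 + 16929 * sqrt(10) / 235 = -132.39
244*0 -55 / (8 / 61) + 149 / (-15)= -51517 / 120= -429.31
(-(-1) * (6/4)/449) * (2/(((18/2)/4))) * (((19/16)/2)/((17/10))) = 95/91596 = 0.00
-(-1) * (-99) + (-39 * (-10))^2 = 152001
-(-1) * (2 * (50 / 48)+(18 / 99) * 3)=347 / 132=2.63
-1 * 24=-24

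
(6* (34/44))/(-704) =-51/7744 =-0.01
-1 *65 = -65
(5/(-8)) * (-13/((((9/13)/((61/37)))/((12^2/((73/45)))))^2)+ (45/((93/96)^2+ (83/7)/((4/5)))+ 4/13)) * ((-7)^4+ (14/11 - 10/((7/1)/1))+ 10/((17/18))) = 3508116543754333749544175/4006966563897154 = 875504321.74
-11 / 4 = -2.75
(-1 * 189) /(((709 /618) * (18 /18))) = -116802 /709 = -164.74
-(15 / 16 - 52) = 817 / 16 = 51.06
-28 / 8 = -7 / 2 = -3.50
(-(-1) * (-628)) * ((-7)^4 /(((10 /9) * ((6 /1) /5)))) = -1130871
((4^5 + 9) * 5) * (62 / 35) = 64046 / 7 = 9149.43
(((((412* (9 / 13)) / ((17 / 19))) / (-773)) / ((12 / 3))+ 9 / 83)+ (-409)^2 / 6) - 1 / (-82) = 48623991866432 / 1744034097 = 27880.18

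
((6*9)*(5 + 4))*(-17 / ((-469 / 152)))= 1255824 / 469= 2677.66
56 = 56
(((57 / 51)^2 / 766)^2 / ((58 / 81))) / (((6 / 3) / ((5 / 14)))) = 52780005 / 79586471350624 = 0.00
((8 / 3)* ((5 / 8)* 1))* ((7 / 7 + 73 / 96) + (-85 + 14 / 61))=-2430535 / 17568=-138.35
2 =2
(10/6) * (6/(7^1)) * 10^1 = 100/7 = 14.29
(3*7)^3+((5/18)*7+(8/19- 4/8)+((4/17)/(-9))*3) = 9262.79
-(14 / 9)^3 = -2744 / 729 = -3.76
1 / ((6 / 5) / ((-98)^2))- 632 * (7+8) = -4430 / 3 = -1476.67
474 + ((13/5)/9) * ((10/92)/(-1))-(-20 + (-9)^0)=204089/414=492.97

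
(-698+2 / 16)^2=31169889 / 64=487029.52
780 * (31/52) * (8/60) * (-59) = -3658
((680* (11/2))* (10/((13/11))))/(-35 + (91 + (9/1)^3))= 82280/2041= 40.31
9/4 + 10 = 49/4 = 12.25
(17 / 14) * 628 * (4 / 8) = 381.29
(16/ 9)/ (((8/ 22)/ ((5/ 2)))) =110/ 9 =12.22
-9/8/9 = -1/8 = -0.12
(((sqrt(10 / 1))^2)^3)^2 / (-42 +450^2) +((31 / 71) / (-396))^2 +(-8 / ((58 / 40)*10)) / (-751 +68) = 2610030894683225489 / 528335098485415056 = 4.94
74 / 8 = 37 / 4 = 9.25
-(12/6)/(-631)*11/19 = 22/11989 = 0.00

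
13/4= 3.25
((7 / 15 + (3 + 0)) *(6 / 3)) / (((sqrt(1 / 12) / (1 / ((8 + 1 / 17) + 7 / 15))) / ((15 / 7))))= 26520 *sqrt(3) / 7609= 6.04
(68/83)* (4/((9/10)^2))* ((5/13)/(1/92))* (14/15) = 133.62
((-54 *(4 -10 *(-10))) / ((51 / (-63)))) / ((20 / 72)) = 2122848 / 85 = 24974.68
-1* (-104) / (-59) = -104 / 59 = -1.76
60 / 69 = 20 / 23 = 0.87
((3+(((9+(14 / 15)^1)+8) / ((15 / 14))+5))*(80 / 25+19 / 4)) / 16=147499 / 12000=12.29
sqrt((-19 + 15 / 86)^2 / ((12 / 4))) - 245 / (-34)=245 / 34 + 1619*sqrt(3) / 258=18.07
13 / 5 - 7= -22 / 5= -4.40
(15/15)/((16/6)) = 3/8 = 0.38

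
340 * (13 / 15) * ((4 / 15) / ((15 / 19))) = 99.53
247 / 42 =5.88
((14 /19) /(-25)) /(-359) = 14 /170525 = 0.00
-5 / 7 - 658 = -4611 / 7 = -658.71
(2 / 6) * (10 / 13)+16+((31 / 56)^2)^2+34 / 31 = 207444262969 / 11889905664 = 17.45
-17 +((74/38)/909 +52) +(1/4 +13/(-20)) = 2988068/86355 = 34.60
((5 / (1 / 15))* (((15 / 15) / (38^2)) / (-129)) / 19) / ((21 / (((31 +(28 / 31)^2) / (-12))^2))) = -23370765625 / 3294714687388992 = -0.00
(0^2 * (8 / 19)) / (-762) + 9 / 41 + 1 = 50 / 41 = 1.22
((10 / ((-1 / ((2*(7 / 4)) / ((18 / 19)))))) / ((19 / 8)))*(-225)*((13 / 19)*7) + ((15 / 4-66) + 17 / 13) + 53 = 16554153 / 988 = 16755.22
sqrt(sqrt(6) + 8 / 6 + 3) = sqrt(9 * sqrt(6) + 39) / 3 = 2.60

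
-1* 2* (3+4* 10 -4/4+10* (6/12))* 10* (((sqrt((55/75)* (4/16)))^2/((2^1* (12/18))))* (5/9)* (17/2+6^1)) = -74965/72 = -1041.18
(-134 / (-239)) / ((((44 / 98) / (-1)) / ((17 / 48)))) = -55811 / 126192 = -0.44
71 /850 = 0.08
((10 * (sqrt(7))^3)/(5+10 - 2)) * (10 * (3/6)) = 350 * sqrt(7)/13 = 71.23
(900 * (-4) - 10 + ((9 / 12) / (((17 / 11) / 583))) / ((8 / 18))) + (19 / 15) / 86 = -521653421 / 175440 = -2973.40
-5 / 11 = -0.45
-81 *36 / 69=-972 / 23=-42.26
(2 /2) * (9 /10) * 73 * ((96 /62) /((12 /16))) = 21024 /155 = 135.64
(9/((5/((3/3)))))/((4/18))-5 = 3.10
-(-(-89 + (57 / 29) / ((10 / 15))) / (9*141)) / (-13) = 4991 / 956826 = 0.01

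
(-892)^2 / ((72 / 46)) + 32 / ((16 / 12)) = 4575284 / 9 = 508364.89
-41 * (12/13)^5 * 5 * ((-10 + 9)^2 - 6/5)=10202112/371293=27.48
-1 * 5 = -5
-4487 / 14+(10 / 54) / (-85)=-294221 / 918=-320.50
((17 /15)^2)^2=83521 /50625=1.65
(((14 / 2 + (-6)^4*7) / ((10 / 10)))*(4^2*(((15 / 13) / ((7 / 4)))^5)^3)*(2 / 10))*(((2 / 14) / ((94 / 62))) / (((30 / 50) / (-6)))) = -604951285595111424000000000000000 / 11421384249710605774873515151997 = -52.97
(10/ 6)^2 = 25/ 9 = 2.78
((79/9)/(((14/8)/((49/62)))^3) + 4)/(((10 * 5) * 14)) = 322313/46920825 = 0.01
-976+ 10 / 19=-18534 / 19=-975.47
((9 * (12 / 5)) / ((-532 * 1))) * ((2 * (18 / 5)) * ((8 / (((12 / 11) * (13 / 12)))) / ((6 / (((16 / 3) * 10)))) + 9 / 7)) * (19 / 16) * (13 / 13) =-1358991 / 63700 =-21.33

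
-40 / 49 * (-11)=440 / 49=8.98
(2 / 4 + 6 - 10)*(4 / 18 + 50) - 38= -1924 / 9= -213.78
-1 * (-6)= 6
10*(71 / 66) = 10.76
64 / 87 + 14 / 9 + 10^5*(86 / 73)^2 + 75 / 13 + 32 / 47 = 117952180114091 / 849820959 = 138796.51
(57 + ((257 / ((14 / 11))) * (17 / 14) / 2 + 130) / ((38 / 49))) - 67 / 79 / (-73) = 670993517 / 1753168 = 382.73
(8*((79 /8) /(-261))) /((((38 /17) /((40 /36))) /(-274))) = 1839910 /44631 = 41.22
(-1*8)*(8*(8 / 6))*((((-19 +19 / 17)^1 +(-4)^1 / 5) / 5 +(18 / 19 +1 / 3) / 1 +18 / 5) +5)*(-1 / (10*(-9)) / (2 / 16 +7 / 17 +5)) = -1.05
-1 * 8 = -8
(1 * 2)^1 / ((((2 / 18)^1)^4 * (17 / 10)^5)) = 1312200000 / 1419857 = 924.18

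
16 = 16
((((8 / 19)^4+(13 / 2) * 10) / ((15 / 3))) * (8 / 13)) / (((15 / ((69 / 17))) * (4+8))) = 129949402 / 720023525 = 0.18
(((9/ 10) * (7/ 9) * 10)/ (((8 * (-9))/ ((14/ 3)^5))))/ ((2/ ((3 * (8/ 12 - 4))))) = 2352980/ 2187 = 1075.89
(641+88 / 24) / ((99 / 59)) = 114106 / 297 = 384.20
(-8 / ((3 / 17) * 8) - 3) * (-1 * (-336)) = -2912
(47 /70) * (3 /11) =141 /770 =0.18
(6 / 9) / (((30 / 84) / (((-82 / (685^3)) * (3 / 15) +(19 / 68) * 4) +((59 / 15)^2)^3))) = 51643037774767820248 / 7468776030234375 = 6914.52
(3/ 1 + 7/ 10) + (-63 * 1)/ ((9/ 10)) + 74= 77/ 10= 7.70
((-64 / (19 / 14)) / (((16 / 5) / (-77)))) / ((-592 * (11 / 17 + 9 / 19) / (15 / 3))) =-229075 / 26788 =-8.55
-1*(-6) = 6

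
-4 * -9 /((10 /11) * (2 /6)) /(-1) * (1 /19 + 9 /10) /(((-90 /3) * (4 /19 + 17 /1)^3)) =718751 /971271750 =0.00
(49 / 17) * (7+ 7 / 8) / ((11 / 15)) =46305 / 1496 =30.95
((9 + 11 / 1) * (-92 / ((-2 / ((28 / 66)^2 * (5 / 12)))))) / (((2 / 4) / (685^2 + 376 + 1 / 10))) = 23521797320 / 363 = 64798339.72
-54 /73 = -0.74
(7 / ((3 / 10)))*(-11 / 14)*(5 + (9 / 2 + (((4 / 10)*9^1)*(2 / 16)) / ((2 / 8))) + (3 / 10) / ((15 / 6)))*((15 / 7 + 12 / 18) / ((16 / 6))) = -370579 / 1680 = -220.58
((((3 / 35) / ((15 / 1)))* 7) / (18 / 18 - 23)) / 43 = -0.00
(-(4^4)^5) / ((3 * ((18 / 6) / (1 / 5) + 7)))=-549755813888 / 33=-16659267087.52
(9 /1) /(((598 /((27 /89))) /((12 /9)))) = 162 /26611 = 0.01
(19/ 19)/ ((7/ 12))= 12/ 7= 1.71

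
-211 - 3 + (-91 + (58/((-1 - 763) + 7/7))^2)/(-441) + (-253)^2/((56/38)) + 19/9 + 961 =45374583100705/1026946116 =44184.00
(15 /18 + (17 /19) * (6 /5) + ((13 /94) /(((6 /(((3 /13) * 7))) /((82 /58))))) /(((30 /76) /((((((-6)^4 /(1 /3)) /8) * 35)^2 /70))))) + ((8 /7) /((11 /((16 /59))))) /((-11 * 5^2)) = 107005626619776319 /194122617150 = 551226.99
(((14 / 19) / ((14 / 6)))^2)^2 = 1296 / 130321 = 0.01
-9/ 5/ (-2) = 0.90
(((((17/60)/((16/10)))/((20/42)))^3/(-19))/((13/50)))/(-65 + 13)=1685159/8417443840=0.00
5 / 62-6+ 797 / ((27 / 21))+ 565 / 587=201418535 / 327546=614.93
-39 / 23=-1.70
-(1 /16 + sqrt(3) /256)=-1 /16 - sqrt(3) /256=-0.07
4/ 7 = 0.57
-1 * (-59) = 59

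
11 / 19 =0.58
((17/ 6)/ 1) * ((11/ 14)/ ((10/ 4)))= 187/ 210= 0.89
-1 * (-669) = 669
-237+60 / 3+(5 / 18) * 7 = -3871 / 18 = -215.06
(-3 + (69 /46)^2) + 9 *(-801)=-28839 /4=-7209.75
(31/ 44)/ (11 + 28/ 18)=279/ 4972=0.06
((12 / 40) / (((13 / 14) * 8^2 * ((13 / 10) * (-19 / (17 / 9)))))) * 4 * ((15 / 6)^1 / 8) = -595 / 1233024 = -0.00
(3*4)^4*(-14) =-290304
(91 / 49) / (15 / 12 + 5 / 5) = 52 / 63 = 0.83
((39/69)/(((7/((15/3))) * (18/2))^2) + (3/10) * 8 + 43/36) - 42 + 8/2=-62809099/1825740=-34.40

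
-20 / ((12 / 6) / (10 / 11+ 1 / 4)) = -255 / 22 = -11.59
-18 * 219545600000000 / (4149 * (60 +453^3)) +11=-10235.11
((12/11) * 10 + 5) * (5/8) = 875/88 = 9.94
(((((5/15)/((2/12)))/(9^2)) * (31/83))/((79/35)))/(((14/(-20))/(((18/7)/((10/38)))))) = -23560/413091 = -0.06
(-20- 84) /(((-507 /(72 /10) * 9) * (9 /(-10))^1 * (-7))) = 64 /2457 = 0.03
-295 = -295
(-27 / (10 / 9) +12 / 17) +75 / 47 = -175767 / 7990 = -22.00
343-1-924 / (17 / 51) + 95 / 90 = -2428.94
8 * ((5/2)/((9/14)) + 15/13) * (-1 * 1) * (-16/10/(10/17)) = 64192/585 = 109.73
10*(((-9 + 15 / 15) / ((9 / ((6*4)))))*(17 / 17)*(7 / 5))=-896 / 3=-298.67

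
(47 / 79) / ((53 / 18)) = 846 / 4187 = 0.20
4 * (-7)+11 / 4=-101 / 4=-25.25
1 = 1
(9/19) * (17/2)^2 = 2601/76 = 34.22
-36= -36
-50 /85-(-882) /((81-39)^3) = -823 /1428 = -0.58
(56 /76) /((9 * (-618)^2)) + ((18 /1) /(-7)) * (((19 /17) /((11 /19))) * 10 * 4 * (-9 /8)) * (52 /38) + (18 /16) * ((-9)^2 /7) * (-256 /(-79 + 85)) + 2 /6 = -10661030918963 /42744743118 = -249.41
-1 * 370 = -370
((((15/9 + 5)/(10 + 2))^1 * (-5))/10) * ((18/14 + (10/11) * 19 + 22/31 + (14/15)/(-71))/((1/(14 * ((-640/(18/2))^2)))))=-20049562419200/52949457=-378654.73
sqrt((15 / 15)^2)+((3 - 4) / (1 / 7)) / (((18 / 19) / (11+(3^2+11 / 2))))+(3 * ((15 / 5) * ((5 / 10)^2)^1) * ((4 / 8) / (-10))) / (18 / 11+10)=-5757737 / 30720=-187.43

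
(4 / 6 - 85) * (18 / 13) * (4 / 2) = -3036 / 13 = -233.54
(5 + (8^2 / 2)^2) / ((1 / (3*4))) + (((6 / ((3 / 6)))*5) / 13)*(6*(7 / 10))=160776 / 13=12367.38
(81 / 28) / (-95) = -81 / 2660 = -0.03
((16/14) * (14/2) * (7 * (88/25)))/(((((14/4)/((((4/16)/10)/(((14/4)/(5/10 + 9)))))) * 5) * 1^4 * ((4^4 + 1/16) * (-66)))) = -2432/53773125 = -0.00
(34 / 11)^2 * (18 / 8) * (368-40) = 853128 / 121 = 7050.64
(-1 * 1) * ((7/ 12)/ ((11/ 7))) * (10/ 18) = -245/ 1188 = -0.21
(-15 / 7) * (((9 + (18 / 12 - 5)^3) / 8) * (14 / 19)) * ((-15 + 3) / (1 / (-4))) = 12195 / 38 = 320.92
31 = 31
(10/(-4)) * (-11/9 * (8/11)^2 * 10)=1600/99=16.16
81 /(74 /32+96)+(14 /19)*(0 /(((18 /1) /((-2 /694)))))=1296 /1573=0.82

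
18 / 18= 1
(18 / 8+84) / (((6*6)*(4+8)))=115 / 576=0.20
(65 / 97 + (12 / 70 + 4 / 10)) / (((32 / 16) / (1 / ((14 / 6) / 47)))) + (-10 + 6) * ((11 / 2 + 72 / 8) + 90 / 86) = -20307935 / 408758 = -49.68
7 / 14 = 1 / 2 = 0.50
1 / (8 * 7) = 1 / 56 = 0.02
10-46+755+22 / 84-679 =1691 / 42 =40.26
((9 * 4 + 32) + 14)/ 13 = 82/ 13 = 6.31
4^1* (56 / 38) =112 / 19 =5.89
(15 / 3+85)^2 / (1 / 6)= 48600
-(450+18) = -468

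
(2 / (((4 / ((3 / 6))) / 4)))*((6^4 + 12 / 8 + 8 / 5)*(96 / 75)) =207856 / 125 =1662.85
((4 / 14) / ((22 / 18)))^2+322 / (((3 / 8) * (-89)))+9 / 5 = -61685593 / 7915215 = -7.79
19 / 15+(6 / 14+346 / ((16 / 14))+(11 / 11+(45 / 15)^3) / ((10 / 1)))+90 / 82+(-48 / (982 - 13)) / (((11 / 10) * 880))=207517524589 / 673009260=308.34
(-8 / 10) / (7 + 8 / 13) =-0.11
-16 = -16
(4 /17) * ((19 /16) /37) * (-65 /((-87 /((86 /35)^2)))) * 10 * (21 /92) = 456703 /5873602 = 0.08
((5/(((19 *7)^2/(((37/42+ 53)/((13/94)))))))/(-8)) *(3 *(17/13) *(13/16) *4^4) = -18081370/1609699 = -11.23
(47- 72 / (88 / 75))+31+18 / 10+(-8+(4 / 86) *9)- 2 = 20942 / 2365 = 8.85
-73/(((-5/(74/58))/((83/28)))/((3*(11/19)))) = 7398039/77140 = 95.90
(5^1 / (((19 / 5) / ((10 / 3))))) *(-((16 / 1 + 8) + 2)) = -6500 / 57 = -114.04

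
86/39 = 2.21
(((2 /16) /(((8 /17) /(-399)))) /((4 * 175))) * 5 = -969 /1280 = -0.76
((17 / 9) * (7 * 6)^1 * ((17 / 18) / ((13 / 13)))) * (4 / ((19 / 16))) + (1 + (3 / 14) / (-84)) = 50953607 / 201096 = 253.38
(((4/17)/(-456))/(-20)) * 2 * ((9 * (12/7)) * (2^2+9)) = 117/11305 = 0.01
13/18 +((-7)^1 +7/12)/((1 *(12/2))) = -25/72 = -0.35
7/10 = 0.70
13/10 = 1.30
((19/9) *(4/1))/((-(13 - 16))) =76/27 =2.81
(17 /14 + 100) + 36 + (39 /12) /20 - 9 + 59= 104931 /560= 187.38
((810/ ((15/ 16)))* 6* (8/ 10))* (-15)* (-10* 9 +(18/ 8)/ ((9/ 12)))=5412096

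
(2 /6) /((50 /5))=1 /30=0.03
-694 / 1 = -694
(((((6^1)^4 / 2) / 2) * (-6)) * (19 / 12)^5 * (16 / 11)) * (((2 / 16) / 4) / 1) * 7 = -17332693 / 2816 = -6155.08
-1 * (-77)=77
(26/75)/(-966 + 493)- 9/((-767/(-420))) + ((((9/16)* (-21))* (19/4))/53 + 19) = 13.01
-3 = -3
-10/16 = -5/8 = -0.62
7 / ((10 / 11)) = 77 / 10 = 7.70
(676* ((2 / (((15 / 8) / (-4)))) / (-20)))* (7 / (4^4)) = 1183 / 300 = 3.94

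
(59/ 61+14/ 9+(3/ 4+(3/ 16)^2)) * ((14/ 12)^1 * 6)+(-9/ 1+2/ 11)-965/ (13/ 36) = -53419336235/ 20097792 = -2657.97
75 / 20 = 15 / 4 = 3.75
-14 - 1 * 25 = -39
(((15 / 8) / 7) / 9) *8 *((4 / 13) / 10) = 2 / 273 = 0.01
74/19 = 3.89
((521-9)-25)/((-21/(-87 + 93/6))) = 69641/42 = 1658.12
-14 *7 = -98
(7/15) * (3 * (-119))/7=-119/5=-23.80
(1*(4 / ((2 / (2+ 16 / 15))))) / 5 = 1.23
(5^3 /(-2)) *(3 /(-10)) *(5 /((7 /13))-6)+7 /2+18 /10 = 9367 /140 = 66.91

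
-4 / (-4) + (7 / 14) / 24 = 49 / 48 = 1.02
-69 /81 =-23 /27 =-0.85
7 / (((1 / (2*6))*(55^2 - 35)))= 42 / 1495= 0.03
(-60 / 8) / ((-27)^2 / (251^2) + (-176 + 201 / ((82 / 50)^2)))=1588570215 / 21446995564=0.07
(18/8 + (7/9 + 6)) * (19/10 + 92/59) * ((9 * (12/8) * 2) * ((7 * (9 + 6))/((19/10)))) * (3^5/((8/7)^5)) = 853362183184875/146931712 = 5807882.94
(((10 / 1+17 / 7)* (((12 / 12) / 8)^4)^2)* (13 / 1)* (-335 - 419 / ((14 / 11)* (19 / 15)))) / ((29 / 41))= -253033755 / 31239176192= -0.01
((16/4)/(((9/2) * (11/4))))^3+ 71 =68923997/970299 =71.03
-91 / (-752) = 91 / 752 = 0.12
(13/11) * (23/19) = 1.43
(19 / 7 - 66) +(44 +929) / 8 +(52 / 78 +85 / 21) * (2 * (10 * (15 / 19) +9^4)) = 65961225 / 1064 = 61993.63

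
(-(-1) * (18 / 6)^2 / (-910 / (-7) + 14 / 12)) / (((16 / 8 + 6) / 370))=4995 / 1574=3.17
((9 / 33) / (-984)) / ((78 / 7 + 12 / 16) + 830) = -7 / 21262846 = -0.00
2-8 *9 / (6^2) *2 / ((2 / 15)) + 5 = -23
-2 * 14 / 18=-14 / 9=-1.56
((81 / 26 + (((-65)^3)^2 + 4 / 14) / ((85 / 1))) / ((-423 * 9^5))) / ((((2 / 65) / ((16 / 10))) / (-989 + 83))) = 921183093085132 / 550435095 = 1673554.43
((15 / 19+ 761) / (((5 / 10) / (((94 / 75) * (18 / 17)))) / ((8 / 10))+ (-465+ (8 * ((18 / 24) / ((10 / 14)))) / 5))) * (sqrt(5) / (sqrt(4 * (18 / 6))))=-272111200 * sqrt(15) / 991978049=-1.06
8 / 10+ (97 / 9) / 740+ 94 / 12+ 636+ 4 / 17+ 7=14761243 / 22644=651.88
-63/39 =-21/13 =-1.62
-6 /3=-2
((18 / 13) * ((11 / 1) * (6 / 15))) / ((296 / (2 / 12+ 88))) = 17457 / 9620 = 1.81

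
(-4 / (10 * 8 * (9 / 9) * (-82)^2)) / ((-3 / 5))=1 / 80688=0.00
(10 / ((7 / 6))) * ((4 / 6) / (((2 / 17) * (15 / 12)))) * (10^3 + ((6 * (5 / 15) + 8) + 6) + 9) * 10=2788000 / 7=398285.71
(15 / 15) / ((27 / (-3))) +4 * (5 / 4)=44 / 9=4.89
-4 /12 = -1 /3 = -0.33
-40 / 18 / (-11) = 20 / 99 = 0.20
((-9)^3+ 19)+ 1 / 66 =-46859 / 66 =-709.98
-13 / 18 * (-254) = 1651 / 9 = 183.44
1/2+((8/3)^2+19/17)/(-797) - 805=-196205587/243882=-804.51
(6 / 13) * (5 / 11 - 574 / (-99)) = 1238 / 429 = 2.89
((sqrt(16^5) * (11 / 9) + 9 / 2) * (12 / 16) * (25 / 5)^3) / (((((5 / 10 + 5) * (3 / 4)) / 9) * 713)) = 122875 / 341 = 360.34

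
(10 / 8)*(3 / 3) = 5 / 4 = 1.25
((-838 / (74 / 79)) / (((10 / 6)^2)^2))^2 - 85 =7143276476636 / 534765625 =13357.77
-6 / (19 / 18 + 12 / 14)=-756 / 241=-3.14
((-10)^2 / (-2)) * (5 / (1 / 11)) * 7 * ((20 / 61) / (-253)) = 35000 / 1403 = 24.95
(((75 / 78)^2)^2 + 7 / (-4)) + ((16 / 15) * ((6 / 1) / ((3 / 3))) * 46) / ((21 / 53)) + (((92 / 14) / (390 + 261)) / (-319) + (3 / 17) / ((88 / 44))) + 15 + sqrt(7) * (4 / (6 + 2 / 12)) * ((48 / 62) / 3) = 192 * sqrt(7) / 1147 + 42755706441292291 / 56465350621680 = 757.65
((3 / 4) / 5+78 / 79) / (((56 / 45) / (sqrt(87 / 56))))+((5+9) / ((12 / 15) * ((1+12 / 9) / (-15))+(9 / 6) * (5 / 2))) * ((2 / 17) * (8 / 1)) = 16173 * sqrt(1218) / 495488+201600 / 55471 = 4.77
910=910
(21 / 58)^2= 441 / 3364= 0.13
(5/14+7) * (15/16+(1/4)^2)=103/14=7.36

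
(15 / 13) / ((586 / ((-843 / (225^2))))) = -281 / 8570250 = -0.00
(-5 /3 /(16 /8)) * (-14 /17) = 0.69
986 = 986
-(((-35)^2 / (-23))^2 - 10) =-1495335 / 529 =-2826.72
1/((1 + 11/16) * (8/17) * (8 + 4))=17/162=0.10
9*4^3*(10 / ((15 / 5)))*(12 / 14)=11520 / 7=1645.71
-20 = -20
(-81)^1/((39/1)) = -27/13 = -2.08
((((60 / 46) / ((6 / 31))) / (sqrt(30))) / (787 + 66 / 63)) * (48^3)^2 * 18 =23886343176192 * sqrt(30) / 380627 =343724669.40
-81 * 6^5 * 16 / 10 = -5038848 / 5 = -1007769.60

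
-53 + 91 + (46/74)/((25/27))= 35771/925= 38.67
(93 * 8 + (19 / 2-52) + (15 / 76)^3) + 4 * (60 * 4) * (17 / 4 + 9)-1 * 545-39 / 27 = 12875.06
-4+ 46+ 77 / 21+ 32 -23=164 / 3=54.67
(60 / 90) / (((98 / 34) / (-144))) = -1632 / 49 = -33.31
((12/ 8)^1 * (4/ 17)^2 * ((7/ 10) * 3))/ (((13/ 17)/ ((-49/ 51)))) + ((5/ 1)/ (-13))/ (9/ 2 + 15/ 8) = -15748/ 56355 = -0.28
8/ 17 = 0.47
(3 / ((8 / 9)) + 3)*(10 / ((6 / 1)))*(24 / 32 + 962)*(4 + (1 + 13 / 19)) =8838045 / 152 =58145.03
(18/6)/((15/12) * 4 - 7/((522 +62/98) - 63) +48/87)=653138/1205365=0.54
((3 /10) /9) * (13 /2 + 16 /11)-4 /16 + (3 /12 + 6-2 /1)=563 /132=4.27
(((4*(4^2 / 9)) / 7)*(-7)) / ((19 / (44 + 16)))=-1280 / 57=-22.46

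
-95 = -95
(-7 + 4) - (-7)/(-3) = -16/3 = -5.33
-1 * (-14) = 14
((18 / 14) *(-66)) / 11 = -54 / 7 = -7.71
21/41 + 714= 29295/41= 714.51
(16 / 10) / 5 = 8 / 25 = 0.32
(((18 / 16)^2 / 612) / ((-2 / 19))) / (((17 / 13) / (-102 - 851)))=2118519 / 147968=14.32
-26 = -26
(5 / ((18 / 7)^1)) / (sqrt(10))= 7 * sqrt(10) / 36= 0.61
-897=-897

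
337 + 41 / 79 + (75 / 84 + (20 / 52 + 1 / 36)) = 338.82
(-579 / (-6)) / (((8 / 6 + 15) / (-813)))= -4803.34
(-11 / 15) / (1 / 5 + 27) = -11 / 408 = -0.03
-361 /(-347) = 361 /347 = 1.04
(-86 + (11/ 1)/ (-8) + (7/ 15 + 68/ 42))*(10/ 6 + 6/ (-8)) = -262691/ 3360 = -78.18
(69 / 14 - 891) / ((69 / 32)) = -410.93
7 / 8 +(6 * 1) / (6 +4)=59 / 40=1.48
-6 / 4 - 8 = -19 / 2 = -9.50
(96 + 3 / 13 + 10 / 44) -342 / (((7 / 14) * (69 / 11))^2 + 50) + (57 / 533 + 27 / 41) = 31075803995 / 339596686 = 91.51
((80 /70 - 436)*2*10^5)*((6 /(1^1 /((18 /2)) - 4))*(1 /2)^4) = 410940000 /49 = 8386530.61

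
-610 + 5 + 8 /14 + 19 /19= -603.43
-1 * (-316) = 316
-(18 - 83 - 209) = 274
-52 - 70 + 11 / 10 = -1209 / 10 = -120.90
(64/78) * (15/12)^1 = 40/39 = 1.03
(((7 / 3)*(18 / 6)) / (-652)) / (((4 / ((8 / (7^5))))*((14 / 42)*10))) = -3 / 7827260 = -0.00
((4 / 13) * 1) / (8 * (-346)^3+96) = -1 / 1076964824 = -0.00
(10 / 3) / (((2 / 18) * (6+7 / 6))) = 180 / 43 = 4.19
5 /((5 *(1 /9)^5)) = 59049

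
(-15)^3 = -3375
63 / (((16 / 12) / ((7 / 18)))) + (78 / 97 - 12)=5571 / 776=7.18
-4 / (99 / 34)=-136 / 99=-1.37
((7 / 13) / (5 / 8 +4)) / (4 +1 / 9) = 504 / 17797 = 0.03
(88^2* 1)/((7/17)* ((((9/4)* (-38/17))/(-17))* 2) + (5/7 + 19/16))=4261182464/1180533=3609.54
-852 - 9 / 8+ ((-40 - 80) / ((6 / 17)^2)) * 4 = -112955 / 24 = -4706.46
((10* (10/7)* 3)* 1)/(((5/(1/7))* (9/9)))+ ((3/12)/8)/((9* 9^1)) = 155569/127008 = 1.22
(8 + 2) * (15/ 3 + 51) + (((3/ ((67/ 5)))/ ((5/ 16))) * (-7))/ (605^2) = 13733257664/ 24523675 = 560.00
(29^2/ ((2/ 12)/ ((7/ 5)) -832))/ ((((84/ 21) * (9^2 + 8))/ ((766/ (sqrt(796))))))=-6764163 * sqrt(199)/ 1237609258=-0.08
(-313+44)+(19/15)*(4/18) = -36277/135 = -268.72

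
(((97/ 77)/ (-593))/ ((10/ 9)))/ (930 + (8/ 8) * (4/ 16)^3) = -27936/ 13588941905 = -0.00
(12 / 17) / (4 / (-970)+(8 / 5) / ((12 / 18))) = 2910 / 9877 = 0.29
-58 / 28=-29 / 14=-2.07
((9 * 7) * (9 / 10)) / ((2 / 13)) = 7371 / 20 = 368.55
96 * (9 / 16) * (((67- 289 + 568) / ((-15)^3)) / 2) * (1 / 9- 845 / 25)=524536 / 5625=93.25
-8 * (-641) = 5128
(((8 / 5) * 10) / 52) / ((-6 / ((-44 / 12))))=22 / 117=0.19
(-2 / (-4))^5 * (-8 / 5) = -1 / 20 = -0.05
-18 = -18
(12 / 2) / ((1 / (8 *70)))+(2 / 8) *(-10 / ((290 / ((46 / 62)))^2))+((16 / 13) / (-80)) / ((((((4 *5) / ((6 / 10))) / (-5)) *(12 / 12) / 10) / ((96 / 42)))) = 9884776636853 / 2941851640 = 3360.05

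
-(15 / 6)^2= -25 / 4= -6.25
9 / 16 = 0.56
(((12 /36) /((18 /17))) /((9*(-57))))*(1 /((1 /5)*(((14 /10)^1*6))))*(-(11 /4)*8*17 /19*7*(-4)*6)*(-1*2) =635800 /263169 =2.42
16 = 16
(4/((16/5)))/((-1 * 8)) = -0.16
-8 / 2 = -4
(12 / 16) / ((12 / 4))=0.25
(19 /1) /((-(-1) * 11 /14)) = 266 /11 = 24.18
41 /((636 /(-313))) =-12833 /636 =-20.18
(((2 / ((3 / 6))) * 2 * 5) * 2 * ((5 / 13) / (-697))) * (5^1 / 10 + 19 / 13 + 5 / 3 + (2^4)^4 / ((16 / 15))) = -958520600 / 353379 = -2712.44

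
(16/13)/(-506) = -8/3289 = -0.00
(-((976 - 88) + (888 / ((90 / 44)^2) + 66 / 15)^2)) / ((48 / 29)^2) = -4581132573199 / 262440000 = -17455.92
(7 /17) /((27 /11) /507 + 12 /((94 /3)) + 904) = 611611 /1343324309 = 0.00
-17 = -17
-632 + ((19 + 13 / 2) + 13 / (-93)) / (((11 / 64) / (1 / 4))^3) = -68570440 / 123783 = -553.96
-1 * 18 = -18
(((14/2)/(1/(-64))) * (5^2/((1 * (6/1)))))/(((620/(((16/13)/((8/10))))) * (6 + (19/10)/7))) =-392000/530751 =-0.74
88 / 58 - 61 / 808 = 33783 / 23432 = 1.44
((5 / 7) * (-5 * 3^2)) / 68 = -225 / 476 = -0.47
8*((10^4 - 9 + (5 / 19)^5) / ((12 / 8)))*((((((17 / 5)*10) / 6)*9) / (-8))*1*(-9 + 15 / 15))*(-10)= -67289286396480 / 2476099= -27175523.43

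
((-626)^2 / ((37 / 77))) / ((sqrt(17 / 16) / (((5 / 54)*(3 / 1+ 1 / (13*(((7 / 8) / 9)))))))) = 4957231400*sqrt(17) / 73593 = 277732.78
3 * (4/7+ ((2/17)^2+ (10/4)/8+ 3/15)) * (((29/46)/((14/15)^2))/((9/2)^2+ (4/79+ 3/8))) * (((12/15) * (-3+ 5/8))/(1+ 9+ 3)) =-208804303629/12393358726112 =-0.02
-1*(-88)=88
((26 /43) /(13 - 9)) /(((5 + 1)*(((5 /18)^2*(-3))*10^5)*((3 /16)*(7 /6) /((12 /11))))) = -1404 /258671875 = -0.00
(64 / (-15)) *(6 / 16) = -8 / 5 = -1.60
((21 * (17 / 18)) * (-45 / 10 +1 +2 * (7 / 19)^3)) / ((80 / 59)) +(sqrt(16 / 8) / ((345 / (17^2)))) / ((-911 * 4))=-109155487 / 2194880- 289 * sqrt(2) / 1257180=-49.73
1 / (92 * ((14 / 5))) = 5 / 1288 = 0.00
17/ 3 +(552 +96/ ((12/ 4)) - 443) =440/ 3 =146.67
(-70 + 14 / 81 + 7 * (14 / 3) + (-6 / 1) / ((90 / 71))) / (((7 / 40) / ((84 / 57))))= -28576 / 81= -352.79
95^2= 9025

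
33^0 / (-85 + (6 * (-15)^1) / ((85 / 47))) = -17 / 2291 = -0.01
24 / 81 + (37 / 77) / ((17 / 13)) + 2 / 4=82261 / 70686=1.16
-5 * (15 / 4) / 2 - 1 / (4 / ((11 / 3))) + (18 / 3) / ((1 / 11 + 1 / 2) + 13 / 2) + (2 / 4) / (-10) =-14813 / 1560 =-9.50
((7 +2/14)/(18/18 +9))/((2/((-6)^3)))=-540/7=-77.14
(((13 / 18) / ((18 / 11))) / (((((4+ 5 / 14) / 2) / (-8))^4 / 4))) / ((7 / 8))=411452833792 / 1121513121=366.87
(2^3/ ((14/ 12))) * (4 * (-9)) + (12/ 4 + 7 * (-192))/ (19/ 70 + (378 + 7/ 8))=-250.39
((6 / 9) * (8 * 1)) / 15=16 / 45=0.36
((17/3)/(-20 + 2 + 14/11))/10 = -187/5520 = -0.03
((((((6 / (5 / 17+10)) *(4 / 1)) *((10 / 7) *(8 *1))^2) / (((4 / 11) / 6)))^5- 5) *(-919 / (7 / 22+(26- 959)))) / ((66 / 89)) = 1243442998013269561331619776706444947 / 292245643867561251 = 4254787108398331655.64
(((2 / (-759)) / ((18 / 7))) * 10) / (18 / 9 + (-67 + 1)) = 35 / 218592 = 0.00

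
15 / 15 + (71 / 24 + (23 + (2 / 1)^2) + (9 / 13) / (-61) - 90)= -1123897 / 19032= -59.05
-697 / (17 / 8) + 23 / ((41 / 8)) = -13264 / 41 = -323.51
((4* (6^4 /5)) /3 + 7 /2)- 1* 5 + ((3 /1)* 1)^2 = 3531 /10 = 353.10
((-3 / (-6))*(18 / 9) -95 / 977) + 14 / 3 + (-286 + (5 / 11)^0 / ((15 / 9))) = -4100917 / 14655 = -279.83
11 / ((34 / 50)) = 275 / 17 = 16.18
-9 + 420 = 411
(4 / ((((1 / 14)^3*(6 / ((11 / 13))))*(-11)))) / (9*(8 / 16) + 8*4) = -10976 / 2847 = -3.86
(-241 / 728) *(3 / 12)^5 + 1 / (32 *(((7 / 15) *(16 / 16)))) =7097 / 106496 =0.07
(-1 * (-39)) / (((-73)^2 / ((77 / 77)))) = 39 / 5329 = 0.01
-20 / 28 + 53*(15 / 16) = 5485 / 112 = 48.97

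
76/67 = 1.13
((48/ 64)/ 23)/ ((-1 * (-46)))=3/ 4232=0.00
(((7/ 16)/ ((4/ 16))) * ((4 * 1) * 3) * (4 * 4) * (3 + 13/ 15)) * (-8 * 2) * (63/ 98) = -66816/ 5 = -13363.20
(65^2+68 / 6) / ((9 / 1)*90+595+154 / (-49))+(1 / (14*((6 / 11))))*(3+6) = 3462451 / 824292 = 4.20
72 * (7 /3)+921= 1089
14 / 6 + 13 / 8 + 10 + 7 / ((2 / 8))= 1007 / 24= 41.96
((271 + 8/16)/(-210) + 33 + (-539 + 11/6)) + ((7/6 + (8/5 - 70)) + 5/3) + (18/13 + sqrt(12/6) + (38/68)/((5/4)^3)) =-567.94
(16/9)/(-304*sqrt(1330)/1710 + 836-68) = sqrt(1330)/1866107 + 4320/1866107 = 0.00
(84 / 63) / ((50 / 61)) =122 / 75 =1.63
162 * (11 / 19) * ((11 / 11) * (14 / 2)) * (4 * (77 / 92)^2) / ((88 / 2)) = 3361743 / 80408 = 41.81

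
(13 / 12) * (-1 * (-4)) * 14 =182 / 3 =60.67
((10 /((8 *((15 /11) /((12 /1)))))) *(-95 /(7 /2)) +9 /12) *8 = -16678 /7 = -2382.57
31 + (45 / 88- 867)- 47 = -77659 / 88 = -882.49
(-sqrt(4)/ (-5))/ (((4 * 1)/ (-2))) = -1/ 5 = -0.20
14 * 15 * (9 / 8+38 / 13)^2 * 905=16842326025 / 5408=3114335.43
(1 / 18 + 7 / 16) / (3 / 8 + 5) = 71 / 774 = 0.09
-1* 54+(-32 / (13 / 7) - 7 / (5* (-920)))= -4259509 / 59800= -71.23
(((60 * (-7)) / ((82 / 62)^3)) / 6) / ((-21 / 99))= 9831030 / 68921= 142.64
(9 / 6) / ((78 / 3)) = 3 / 52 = 0.06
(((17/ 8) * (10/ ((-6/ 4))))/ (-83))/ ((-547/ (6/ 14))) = -85/ 635614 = -0.00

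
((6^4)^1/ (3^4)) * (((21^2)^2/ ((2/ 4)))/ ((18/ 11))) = 3803184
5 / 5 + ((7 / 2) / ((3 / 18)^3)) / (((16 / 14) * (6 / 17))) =1875.25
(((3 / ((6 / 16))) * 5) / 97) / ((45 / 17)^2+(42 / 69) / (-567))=21536280 / 365883709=0.06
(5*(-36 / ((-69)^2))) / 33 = -20 / 17457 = -0.00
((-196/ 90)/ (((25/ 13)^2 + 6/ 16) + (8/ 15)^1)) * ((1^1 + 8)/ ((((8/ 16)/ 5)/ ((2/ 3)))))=-2649920/ 93421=-28.37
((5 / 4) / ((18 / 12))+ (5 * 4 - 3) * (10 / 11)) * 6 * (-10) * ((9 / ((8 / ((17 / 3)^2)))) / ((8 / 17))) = -26407375 / 352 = -75020.95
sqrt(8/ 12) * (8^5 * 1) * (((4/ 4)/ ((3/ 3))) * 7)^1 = 229376 * sqrt(6)/ 3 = 187284.72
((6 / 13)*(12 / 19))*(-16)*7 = -8064 / 247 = -32.65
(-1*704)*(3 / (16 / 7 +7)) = -14784 / 65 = -227.45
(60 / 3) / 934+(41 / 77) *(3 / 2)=58981 / 71918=0.82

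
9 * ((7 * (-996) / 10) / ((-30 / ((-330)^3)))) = -7516582920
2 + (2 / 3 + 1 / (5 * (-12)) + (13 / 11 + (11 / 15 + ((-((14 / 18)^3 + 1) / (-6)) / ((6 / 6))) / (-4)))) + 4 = 4091557 / 481140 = 8.50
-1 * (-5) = 5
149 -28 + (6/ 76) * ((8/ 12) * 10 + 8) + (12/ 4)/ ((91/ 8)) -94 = 49141/ 1729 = 28.42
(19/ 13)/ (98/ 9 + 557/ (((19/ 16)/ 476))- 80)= 3249/ 496173470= 0.00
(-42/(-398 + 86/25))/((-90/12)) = -35/2466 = -0.01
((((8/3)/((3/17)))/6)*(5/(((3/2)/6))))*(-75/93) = -34000/837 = -40.62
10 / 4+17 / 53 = 299 / 106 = 2.82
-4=-4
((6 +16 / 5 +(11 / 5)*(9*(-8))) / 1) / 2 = -373 / 5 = -74.60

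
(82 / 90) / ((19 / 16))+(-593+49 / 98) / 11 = -998743 / 18810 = -53.10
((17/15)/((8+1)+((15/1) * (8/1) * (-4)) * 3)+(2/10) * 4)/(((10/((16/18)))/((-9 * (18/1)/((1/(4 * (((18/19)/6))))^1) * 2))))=-219584/15105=-14.54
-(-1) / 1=1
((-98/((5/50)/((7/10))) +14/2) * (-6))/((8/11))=5601.75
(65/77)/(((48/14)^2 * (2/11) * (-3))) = -455/3456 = -0.13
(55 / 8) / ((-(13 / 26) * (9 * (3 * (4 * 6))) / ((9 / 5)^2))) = -11 / 160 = -0.07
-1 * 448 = -448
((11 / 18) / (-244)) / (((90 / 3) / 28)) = -77 / 32940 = -0.00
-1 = -1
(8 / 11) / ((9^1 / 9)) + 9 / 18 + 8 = 203 / 22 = 9.23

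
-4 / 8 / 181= -1 / 362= -0.00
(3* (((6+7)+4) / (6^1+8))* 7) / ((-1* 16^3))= -51 / 8192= -0.01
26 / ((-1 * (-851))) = 26 / 851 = 0.03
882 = 882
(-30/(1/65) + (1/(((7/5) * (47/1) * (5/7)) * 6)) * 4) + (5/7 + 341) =-1608.27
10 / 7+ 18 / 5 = 176 / 35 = 5.03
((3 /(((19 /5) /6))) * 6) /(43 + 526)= 0.05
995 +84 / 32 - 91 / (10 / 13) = 35173 / 40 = 879.32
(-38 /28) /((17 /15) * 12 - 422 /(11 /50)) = 1045 /1466528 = 0.00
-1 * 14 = -14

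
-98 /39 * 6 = -196 /13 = -15.08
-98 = -98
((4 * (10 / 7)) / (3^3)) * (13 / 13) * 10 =400 / 189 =2.12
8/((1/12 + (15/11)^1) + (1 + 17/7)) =7392/4505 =1.64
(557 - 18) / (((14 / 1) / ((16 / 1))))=616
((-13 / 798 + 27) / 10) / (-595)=-21533 / 4748100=-0.00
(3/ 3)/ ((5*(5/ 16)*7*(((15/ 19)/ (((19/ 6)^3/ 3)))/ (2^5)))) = 8340544/ 212625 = 39.23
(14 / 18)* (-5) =-35 / 9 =-3.89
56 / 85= 0.66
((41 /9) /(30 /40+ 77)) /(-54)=-82 /75573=-0.00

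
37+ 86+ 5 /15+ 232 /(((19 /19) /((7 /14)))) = 718 /3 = 239.33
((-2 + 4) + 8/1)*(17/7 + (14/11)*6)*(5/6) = 19375/231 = 83.87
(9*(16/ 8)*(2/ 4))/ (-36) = -1/ 4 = -0.25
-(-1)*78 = 78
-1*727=-727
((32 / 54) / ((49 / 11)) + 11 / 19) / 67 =17897 / 1684179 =0.01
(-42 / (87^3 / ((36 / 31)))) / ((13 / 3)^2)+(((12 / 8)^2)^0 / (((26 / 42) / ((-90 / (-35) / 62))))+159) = 20324621424 / 127773971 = 159.07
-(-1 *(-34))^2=-1156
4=4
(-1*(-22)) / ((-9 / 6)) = -14.67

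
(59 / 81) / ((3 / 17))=1003 / 243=4.13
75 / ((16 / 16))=75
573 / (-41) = -573 / 41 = -13.98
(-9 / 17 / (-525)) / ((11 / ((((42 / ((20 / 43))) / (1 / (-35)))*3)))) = -8127 / 9350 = -0.87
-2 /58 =-1 /29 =-0.03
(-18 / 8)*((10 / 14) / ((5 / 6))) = -27 / 14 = -1.93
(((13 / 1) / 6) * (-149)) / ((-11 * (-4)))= -1937 / 264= -7.34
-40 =-40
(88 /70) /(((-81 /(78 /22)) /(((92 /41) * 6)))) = -9568 /12915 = -0.74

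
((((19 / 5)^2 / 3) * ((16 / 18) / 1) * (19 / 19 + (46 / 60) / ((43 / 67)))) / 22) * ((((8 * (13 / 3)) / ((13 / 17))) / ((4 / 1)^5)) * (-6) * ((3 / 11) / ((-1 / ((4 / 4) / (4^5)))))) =17373847 / 575410176000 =0.00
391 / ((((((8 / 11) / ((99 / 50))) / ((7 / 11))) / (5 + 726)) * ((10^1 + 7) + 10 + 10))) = 198073953 / 14800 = 13383.38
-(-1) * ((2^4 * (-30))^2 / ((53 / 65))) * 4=59904000 / 53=1130264.15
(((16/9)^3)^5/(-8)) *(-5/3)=720575940379279360/617673396283947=1166.60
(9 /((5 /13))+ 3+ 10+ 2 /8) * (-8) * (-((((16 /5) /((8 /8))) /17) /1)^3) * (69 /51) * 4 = 552435712 /52200625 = 10.58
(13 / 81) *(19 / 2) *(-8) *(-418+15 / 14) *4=11533912 / 567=20342.00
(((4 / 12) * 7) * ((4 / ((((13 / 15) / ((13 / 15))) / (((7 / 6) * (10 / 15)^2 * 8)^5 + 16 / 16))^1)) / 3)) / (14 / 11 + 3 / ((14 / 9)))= 76054045866568 / 63666100359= 1194.58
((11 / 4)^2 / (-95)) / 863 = -121 / 1311760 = -0.00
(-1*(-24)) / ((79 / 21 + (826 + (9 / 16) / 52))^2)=7326498816 / 210185885888521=0.00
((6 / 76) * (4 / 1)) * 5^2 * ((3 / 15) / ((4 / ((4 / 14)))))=15 / 133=0.11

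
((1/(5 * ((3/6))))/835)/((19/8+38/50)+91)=16/3144109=0.00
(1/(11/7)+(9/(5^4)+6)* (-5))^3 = -66302267616424/2599609375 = -25504.70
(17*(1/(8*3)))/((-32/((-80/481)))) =85/23088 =0.00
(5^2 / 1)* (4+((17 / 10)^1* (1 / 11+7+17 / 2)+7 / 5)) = 35095 / 44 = 797.61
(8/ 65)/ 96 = 1/ 780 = 0.00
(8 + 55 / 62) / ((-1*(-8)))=551 / 496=1.11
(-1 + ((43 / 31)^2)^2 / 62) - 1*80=-4634503661 / 57258302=-80.94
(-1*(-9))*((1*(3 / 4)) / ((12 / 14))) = 63 / 8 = 7.88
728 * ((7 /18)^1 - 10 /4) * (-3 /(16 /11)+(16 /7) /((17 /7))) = 527345 /306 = 1723.35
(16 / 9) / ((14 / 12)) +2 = 74 / 21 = 3.52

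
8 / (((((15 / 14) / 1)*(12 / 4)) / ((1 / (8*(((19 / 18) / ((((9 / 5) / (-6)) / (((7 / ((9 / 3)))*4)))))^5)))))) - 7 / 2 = -166463183959420489 / 47560909592000000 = -3.50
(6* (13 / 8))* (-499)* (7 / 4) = -136227 / 16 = -8514.19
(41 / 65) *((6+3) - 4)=3.15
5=5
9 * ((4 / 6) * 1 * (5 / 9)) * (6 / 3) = 6.67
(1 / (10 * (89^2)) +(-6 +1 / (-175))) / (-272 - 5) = 16649907 / 767940950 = 0.02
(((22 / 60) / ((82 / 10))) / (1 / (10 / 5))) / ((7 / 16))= 176 / 861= 0.20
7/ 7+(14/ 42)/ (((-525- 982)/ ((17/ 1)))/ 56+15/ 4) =7141/ 6189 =1.15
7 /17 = 0.41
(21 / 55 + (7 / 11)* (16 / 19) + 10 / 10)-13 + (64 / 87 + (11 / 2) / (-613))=-1154257807 / 111461790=-10.36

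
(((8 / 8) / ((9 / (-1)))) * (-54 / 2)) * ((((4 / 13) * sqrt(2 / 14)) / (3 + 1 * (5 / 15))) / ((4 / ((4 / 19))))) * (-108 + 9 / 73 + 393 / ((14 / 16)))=3138966 * sqrt(7) / 4417595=1.88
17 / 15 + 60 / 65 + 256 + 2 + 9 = 52466 / 195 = 269.06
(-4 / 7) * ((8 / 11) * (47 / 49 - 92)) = 142752 / 3773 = 37.84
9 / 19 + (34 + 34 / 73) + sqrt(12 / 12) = 49848 / 1387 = 35.94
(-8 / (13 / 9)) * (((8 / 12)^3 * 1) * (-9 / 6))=32 / 13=2.46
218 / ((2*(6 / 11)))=1199 / 6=199.83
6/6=1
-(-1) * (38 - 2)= 36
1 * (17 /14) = 17 /14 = 1.21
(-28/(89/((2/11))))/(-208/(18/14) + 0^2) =9/25454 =0.00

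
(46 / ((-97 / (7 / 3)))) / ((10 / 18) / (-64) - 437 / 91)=5625984 / 24460199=0.23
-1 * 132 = -132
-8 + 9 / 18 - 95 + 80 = -45 / 2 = -22.50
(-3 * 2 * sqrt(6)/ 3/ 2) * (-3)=3 * sqrt(6)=7.35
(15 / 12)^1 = 5 / 4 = 1.25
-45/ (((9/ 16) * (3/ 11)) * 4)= -220/ 3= -73.33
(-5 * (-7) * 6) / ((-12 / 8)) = -140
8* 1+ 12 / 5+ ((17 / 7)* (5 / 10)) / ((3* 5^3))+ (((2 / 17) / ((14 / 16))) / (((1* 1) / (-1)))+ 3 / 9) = 45059 / 4250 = 10.60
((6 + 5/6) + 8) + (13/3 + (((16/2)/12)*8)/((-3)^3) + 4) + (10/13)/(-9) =48193/2106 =22.88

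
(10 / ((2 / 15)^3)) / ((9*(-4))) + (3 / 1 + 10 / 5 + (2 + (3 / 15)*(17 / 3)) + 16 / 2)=-24253 / 240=-101.05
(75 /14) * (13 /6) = 325 /28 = 11.61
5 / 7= 0.71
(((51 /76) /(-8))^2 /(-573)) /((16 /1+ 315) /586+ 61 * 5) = -4981 /123948524032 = -0.00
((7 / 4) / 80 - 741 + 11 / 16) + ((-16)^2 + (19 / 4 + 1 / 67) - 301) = -16734471 / 21440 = -780.53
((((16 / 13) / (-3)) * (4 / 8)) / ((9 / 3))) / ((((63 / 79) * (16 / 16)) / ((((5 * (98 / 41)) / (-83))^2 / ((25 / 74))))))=-64165696 / 12194170677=-0.01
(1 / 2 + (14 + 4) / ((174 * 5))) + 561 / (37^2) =369409 / 397010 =0.93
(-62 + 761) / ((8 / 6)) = 2097 / 4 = 524.25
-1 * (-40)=40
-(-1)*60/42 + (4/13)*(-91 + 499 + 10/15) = 127.17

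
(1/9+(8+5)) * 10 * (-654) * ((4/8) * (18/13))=-771720/13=-59363.08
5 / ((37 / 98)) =13.24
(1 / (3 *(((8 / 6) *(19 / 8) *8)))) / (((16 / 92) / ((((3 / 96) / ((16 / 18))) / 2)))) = 207 / 155648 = 0.00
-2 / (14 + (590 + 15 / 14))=-0.00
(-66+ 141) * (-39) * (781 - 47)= -2146950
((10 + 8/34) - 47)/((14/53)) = -33125/238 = -139.18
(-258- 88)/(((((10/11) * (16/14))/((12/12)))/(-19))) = 253099/40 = 6327.48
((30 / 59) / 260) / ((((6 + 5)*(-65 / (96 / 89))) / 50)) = -1440 / 9761609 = -0.00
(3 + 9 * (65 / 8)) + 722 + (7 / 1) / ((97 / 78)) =623713 / 776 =803.75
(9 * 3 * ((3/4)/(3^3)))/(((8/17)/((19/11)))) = 969/352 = 2.75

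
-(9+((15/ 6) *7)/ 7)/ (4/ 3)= -8.62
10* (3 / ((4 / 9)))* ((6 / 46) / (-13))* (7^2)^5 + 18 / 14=-800817325533 / 4186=-191308486.75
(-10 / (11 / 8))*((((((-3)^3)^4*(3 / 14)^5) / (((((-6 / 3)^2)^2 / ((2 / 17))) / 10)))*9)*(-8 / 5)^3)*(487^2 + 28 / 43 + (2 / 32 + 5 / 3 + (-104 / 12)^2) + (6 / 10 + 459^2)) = 7163587554794779572 / 3378627175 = 2120265771.79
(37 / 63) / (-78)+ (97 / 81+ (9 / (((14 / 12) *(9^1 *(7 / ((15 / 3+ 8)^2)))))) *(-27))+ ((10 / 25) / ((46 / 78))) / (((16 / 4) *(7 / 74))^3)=-90551613119 / 166142340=-545.02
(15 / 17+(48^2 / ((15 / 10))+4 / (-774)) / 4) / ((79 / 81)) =45578385 / 115498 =394.62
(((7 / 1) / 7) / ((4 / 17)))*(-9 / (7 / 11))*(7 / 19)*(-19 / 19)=1683 / 76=22.14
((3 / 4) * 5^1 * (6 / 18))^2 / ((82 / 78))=975 / 656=1.49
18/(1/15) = 270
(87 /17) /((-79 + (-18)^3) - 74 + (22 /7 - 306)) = -609 /748255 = -0.00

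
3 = 3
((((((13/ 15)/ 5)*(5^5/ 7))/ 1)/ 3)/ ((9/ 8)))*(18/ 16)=1625/ 63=25.79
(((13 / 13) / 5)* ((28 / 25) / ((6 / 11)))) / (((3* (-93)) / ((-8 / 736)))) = 77 / 4812750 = 0.00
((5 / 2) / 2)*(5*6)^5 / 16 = 3796875 / 2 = 1898437.50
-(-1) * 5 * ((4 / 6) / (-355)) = -0.01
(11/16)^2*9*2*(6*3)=9801/64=153.14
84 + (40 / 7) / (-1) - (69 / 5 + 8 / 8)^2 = -24632 / 175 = -140.75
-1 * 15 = -15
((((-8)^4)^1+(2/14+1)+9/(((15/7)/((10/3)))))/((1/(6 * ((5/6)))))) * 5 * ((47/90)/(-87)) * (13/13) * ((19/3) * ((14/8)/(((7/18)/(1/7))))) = -64246885/25578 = -2511.80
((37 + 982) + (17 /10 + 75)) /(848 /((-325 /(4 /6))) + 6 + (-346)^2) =2136615 /233454508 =0.01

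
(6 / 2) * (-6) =-18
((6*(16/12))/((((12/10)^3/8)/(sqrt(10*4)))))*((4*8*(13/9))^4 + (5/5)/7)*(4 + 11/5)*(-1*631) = -1640296735317917200*sqrt(10)/1240029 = -4183026140632.98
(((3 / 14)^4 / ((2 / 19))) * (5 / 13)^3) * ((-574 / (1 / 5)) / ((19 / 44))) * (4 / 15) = -1522125 / 753571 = -2.02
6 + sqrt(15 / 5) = 7.73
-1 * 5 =-5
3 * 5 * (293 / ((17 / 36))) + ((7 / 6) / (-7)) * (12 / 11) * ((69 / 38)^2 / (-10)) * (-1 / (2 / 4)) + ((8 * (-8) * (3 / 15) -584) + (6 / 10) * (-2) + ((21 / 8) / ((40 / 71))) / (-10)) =1881225236023 / 216022400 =8708.47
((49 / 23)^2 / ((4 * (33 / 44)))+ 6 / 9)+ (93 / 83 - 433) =-18866835 / 43907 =-429.70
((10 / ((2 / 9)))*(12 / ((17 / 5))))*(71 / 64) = 47925 / 272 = 176.19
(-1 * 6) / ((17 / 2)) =-12 / 17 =-0.71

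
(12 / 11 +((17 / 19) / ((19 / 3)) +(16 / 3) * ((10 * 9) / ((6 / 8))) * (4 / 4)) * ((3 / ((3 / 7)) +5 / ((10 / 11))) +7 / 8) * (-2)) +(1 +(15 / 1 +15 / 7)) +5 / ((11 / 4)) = -1901618025 / 111188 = -17102.73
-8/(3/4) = -32/3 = -10.67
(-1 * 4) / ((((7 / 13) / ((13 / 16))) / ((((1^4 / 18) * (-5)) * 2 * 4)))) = 845 / 63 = 13.41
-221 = -221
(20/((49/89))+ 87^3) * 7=32268427/7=4609775.29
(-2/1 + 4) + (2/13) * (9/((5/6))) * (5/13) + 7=1629/169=9.64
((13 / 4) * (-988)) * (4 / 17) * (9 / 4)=-28899 / 17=-1699.94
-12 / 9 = -4 / 3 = -1.33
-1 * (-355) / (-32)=-355 / 32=-11.09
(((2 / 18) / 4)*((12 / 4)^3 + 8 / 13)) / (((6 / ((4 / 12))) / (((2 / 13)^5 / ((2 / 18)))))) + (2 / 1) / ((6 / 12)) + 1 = 217207841 / 43441281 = 5.00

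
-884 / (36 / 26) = -5746 / 9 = -638.44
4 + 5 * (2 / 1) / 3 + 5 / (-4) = 73 / 12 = 6.08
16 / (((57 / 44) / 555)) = 130240 / 19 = 6854.74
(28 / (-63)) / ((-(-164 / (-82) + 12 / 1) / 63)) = 2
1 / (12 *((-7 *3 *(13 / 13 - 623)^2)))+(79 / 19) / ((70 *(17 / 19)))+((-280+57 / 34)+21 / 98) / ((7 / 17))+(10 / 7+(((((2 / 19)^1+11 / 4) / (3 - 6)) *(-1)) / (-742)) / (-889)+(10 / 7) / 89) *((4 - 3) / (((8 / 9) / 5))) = -1762169844069842081881 / 2641079446058168640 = -667.22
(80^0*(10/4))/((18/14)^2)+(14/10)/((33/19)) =20657/8910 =2.32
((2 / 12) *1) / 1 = 1 / 6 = 0.17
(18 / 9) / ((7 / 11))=22 / 7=3.14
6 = 6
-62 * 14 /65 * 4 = -3472 /65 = -53.42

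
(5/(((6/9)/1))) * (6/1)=45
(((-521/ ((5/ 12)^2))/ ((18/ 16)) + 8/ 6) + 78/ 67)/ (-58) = 6695869/ 145725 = 45.95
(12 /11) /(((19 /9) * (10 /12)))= 0.62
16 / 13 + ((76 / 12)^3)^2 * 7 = 4281186835 / 9477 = 451744.94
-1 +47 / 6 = 41 / 6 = 6.83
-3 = -3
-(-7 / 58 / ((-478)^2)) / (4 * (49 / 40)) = 5 / 46382252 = 0.00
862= 862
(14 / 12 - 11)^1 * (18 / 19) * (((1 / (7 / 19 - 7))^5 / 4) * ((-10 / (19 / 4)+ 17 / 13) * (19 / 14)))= -1514720983 / 7706600568576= -0.00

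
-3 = -3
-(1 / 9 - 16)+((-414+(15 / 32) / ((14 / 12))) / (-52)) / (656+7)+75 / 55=2199902291 / 127423296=17.26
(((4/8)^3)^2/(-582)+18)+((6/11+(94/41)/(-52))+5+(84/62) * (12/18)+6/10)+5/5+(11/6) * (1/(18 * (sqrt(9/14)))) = 11 * sqrt(14)/324+880246117987/33849678720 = 26.13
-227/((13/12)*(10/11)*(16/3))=-22473/520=-43.22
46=46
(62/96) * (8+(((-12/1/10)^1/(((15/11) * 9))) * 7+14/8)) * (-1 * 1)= -5.85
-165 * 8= -1320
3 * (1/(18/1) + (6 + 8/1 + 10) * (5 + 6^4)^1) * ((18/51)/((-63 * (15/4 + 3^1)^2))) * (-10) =115.18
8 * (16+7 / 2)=156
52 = 52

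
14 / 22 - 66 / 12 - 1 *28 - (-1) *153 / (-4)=-71.11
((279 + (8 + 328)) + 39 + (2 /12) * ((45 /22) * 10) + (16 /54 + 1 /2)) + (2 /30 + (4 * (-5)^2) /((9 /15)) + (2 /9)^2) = 3675322 /4455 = 824.99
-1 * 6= -6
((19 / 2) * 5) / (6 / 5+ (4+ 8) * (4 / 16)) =475 / 42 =11.31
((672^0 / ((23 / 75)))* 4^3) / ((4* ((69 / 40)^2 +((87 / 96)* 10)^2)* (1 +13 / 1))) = 3840000 / 87691709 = 0.04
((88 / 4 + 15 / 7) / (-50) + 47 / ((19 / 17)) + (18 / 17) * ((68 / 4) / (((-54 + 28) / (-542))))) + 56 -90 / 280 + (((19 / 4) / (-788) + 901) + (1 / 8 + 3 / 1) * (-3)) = 185851816707 / 136245200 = 1364.10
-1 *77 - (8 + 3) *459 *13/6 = -22033/2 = -11016.50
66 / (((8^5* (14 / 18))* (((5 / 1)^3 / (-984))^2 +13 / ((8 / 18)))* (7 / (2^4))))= 4493313 / 22216296592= 0.00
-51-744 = -795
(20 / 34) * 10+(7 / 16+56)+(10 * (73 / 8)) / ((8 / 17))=256.23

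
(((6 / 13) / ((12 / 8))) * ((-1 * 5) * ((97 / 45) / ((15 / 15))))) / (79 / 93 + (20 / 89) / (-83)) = -88850836 / 22686807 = -3.92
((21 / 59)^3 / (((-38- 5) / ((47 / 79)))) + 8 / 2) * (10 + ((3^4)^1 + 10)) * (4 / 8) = 281815713085 / 1395344926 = 201.97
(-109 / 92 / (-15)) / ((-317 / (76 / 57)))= -109 / 328095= -0.00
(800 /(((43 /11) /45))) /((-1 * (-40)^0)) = -396000 /43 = -9209.30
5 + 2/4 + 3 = 17/2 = 8.50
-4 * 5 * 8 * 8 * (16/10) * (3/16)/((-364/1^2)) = 96/91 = 1.05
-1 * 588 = -588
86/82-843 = -34520/41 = -841.95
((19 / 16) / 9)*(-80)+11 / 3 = -62 / 9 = -6.89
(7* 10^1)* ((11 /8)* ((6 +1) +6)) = 5005 /4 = 1251.25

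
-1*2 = -2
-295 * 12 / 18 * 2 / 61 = -1180 / 183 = -6.45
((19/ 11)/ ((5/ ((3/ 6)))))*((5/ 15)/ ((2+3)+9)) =19/ 4620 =0.00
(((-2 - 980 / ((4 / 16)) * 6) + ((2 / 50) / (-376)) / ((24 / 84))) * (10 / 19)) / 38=-442213607 / 1357360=-325.79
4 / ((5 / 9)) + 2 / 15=22 / 3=7.33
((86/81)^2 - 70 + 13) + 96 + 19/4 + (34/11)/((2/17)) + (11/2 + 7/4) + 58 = 136.40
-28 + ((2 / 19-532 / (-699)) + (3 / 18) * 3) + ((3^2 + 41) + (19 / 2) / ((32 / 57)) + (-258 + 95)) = -122.71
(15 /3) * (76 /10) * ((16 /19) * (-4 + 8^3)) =16256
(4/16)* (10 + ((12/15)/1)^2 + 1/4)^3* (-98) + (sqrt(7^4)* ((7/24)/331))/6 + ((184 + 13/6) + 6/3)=-187395731027899/5958000000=-31452.79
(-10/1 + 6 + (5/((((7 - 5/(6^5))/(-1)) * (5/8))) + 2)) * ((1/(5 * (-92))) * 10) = 0.07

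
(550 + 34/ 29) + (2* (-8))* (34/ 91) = 1438768/ 2639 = 545.19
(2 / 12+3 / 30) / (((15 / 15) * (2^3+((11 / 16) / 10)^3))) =3276800 / 98307993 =0.03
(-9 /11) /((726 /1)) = -3 /2662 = -0.00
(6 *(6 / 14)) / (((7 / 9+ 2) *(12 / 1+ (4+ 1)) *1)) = 162 / 2975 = 0.05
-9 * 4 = -36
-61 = -61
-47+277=230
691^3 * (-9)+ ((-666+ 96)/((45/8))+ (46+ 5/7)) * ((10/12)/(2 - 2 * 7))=-4489814954833/1512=-2969454335.21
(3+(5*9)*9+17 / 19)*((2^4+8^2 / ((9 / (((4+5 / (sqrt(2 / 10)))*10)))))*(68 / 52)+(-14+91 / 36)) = 35558713 / 228+422633600*sqrt(5) / 2223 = 581077.33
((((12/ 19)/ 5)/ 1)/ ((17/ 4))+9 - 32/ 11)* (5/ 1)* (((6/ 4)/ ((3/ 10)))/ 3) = 51.01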